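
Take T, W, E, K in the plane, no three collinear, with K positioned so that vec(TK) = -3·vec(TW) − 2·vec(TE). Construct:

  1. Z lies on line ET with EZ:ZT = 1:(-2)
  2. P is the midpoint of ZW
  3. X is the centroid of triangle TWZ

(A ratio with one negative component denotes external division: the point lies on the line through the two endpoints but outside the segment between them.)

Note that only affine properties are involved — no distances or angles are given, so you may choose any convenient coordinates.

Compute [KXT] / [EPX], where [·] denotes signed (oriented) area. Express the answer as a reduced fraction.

Set T = (0, 0), W = (1, 0), E = (0, 1), K = (-3, -2); any affine frame gives the same invariant.
1. Z lies on line ET with EZ:ZT = 1:(-2) ⇒ Z = (0, 2)
2. P is the midpoint of ZW ⇒ P = (1/2, 1)
3. X is the centroid of triangle TWZ ⇒ X = (1/3, 2/3)
2·[KXT] = -4/3, 2·[EPX] = -1/6
[KXT]:[EPX] = -4/3:-1/6 = 8

[KXT]:[EPX] = 8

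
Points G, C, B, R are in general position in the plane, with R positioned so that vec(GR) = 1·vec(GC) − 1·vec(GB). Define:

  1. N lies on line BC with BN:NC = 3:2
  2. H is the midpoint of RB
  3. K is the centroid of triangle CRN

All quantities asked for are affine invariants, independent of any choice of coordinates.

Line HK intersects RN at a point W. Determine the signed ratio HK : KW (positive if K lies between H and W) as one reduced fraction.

Set G = (0, 0), C = (1, 0), B = (0, 1), R = (1, -1); any affine frame gives the same invariant.
1. N lies on line BC with BN:NC = 3:2 ⇒ N = (3/5, 2/5)
2. H is the midpoint of RB ⇒ H = (1/2, 0)
3. K is the centroid of triangle CRN ⇒ K = (13/15, -1/5)
line HK meets RN at W = (49/65, -9/65)
K = H + t·(W−H) with t = 13/9, so HK:KW = 13/9:-4/9

HK:KW = -13/4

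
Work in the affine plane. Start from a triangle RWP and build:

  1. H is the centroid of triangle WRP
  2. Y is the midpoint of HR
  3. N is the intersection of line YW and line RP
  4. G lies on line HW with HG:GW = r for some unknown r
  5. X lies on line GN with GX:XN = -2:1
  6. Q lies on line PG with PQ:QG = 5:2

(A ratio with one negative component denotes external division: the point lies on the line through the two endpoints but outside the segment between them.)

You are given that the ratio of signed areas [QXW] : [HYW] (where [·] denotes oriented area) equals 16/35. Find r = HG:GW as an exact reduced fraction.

Choose coordinates R = (0, 0), W = (1, 0), P = (0, 1).
1. H is the centroid of triangle WRP ⇒ H = (1/3, 1/3)
2. Y is the midpoint of HR ⇒ Y = (1/6, 1/6)
3. N is the intersection of line YW and line RP ⇒ N = (0, 1/5)
4. With HG:GW = r, write λ = r/(r+1) so G = H + λ·(W−H); G is affine-linear in λ
5. X lies on line GN with GX:XN = -2:1 ⇒ X is an affine combination of earlier points and hence also affine-linear in λ
6. Q lies on line PG with PQ:QG = 5:2 ⇒ Q is an affine combination of earlier points and hence also affine-linear in λ
Every point depending on G is an affine combination of G and λ-independent points, so each such coordinate is linear in λ; the λ² term in each signed area is a multiple of (W−H)×(W−H) = 0, so 2·[QXW] and 2·[HYW] are each linear in λ. Evaluating at λ=0 and λ=1:
  2·[QXW] = -4/21·λ + 68/105,   2·[HYW] = 1/6
So [QXW]:[HYW] = (-4/21·λ + 68/105) / (1/6). Setting this equal to 16/35:
  -4/21·λ + 68/105 = 16/35·(1/6)  ⇒  λ = 3
Then r = λ/(1−λ) = (3)/(-2) = -3/2. Check: with r = -3/2, G = (7/3, -2/3) and [QXW]:[HYW] = 16/35 as required.

r = -3/2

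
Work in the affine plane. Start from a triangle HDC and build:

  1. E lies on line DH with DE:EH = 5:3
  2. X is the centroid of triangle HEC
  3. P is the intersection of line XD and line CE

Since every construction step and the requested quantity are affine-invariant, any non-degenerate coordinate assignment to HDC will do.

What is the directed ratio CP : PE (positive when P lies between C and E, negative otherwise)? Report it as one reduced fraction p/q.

Work in coordinates with H = (0, 0), D = (1, 0), C = (0, 1).
1. E lies on line DH with DE:EH = 5:3 ⇒ E = (3/8, 0)
2. X is the centroid of triangle HEC ⇒ X = (1/8, 1/3)
3. P is the intersection of line XD and line CE ⇒ P = (13/48, 5/18)
P = C + t·(E−C) with t = 13/18, so CP:PE = t:(1−t) = 13/18:5/18

CP:PE = 13/5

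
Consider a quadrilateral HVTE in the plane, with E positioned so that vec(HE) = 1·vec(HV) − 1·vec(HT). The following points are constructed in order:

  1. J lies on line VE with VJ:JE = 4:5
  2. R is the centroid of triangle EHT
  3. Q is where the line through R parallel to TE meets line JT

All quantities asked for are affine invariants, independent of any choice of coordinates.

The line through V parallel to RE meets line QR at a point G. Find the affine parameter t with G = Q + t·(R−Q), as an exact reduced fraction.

t = -8/7

Set H = (0, 0), V = (1, 0), T = (0, 1), E = (1, -1); any affine frame gives the same invariant.
1. J lies on line VE with VJ:JE = 4:5 ⇒ J = (1, -4/9)
2. R is the centroid of triangle EHT ⇒ R = (1/3, 0)
3. Q is where the line through R parallel to TE meets line JT ⇒ Q = (-3/5, 28/15)
through V parallel to RE: direction (2/3, -1); meets QR at G = (-5/3, 4)
G = Q + t·(R−Q) with t = -8/7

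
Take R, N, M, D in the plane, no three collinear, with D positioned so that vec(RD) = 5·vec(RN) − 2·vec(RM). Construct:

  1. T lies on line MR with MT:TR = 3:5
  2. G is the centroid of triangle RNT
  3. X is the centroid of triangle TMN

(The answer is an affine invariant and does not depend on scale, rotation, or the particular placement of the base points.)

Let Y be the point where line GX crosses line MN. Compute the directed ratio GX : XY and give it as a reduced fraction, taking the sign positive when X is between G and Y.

Choose coordinates R = (0, 0), N = (1, 0), M = (0, 1), D = (5, -2).
1. T lies on line MR with MT:TR = 3:5 ⇒ T = (0, 5/8)
2. G is the centroid of triangle RNT ⇒ G = (1/3, 5/24)
3. X is the centroid of triangle TMN ⇒ X = (1/3, 13/24)
line GX meets MN at Y = (1/3, 2/3)
X = G + t·(Y−G) with t = 8/11, so GX:XY = 8/11:3/11

GX:XY = 8/3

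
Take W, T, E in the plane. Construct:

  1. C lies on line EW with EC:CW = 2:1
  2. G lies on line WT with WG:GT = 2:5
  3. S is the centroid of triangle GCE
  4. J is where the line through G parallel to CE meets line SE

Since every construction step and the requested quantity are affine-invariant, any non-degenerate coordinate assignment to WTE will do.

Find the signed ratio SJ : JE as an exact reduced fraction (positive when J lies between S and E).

Set W = (0, 0), T = (1, 0), E = (0, 1); any affine frame gives the same invariant.
1. C lies on line EW with EC:CW = 2:1 ⇒ C = (0, 1/3)
2. G lies on line WT with WG:GT = 2:5 ⇒ G = (2/7, 0)
3. S is the centroid of triangle GCE ⇒ S = (2/21, 4/9)
4. J is where the line through G parallel to CE meets line SE ⇒ J = (2/7, -2/3)
J = S + t·(E−S) with t = -2, so SJ:JE = t:(1−t) = -2:3

SJ:JE = -2/3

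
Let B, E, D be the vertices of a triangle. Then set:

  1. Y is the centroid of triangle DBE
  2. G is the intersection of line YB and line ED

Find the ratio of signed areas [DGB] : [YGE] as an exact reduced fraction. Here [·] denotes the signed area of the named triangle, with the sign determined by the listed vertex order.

Assign B = (0, 0), E = (1, 0), D = (0, 1) — the answer is frame-independent, so this choice is without loss of generality.
1. Y is the centroid of triangle DBE ⇒ Y = (1/3, 1/3)
2. G is the intersection of line YB and line ED ⇒ G = (1/2, 1/2)
2·[DGB] = -1/2, 2·[YGE] = -1/6
[DGB]:[YGE] = -1/2:-1/6 = 3

[DGB]:[YGE] = 3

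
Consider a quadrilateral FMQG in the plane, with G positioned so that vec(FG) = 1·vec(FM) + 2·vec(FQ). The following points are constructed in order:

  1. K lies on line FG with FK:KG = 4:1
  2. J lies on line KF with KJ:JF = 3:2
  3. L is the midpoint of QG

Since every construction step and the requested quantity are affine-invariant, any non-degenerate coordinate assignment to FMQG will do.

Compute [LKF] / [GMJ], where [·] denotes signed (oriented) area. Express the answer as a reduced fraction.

Assign F = (0, 0), M = (1, 0), Q = (0, 1), G = (1, 2) — the answer is frame-independent, so this choice is without loss of generality.
1. K lies on line FG with FK:KG = 4:1 ⇒ K = (4/5, 8/5)
2. J lies on line KF with KJ:JF = 3:2 ⇒ J = (8/25, 16/25)
3. L is the midpoint of QG ⇒ L = (1/2, 3/2)
2·[LKF] = -2/5, 2·[GMJ] = -34/25
[LKF]:[GMJ] = -2/5:-34/25 = 5/17

[LKF]:[GMJ] = 5/17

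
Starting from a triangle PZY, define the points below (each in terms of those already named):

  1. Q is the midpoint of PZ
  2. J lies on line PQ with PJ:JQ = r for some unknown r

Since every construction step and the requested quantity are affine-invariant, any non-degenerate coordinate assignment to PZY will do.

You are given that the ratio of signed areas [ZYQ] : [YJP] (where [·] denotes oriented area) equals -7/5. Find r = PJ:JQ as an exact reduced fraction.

Work in coordinates with P = (0, 0), Z = (1, 0), Y = (0, 1).
1. Q is the midpoint of PZ ⇒ Q = (1/2, 0)
2. With PJ:JQ = r, write λ = r/(r+1) so J = P + λ·(Q−P); J is affine-linear in λ
Every point depending on J is an affine combination of J and λ-independent points, so each such coordinate is linear in λ; the λ² term in each signed area is a multiple of (Q−P)×(Q−P) = 0, so 2·[ZYQ] and 2·[YJP] are each linear in λ. Evaluating at λ=0 and λ=1:
  2·[ZYQ] = 1/2,   2·[YJP] = -1/2·λ
So [ZYQ]:[YJP] = (1/2) / (-1/2·λ). Setting this equal to -7/5:
  1/2 = -7/5·(-1/2·λ)  ⇒  λ = 5/7
Then r = λ/(1−λ) = (5/7)/(2/7) = 5/2. Check: with r = 5/2, J = (5/14, 0) and [ZYQ]:[YJP] = -7/5 as required.

r = 5/2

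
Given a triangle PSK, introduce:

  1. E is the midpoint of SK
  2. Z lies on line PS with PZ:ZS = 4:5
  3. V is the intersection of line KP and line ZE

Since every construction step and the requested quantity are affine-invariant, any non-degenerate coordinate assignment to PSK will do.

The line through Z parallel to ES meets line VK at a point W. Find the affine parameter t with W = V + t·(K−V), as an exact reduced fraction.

Set P = (0, 0), S = (1, 0), K = (0, 1); any affine frame gives the same invariant.
1. E is the midpoint of SK ⇒ E = (1/2, 1/2)
2. Z lies on line PS with PZ:ZS = 4:5 ⇒ Z = (4/9, 0)
3. V is the intersection of line KP and line ZE ⇒ V = (0, -4)
through Z parallel to ES: direction (1/2, -1/2); meets VK at W = (0, 4/9)
W = V + t·(K−V) with t = 8/9

t = 8/9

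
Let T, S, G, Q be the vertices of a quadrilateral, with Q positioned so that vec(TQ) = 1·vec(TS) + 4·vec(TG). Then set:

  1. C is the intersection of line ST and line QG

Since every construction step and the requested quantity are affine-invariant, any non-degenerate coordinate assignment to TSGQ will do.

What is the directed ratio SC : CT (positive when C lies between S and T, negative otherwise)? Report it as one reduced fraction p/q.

Work in coordinates with T = (0, 0), S = (1, 0), G = (0, 1), Q = (1, 4).
1. C is the intersection of line ST and line QG ⇒ C = (-1/3, 0)
C = S + t·(T−S) with t = 4/3, so SC:CT = t:(1−t) = 4/3:-1/3

SC:CT = -4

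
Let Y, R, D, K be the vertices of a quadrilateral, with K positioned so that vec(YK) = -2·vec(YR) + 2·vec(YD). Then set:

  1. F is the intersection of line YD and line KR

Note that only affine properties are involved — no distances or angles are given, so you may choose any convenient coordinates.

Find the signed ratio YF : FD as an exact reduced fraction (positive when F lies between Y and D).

YF:FD = 2

Assign Y = (0, 0), R = (1, 0), D = (0, 1), K = (-2, 2) — the answer is frame-independent, so this choice is without loss of generality.
1. F is the intersection of line YD and line KR ⇒ F = (0, 2/3)
F = Y + t·(D−Y) with t = 2/3, so YF:FD = t:(1−t) = 2/3:1/3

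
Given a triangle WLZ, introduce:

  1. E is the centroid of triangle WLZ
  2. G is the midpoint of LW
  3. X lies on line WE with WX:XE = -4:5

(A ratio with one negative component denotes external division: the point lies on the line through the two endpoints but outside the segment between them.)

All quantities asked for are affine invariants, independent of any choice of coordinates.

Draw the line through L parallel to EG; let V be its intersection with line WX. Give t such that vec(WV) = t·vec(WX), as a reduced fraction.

Assign W = (0, 0), L = (1, 0), Z = (0, 1) — the answer is frame-independent, so this choice is without loss of generality.
1. E is the centroid of triangle WLZ ⇒ E = (1/3, 1/3)
2. G is the midpoint of LW ⇒ G = (1/2, 0)
3. X lies on line WE with WX:XE = -4:5 ⇒ X = (-4/3, -4/3)
through L parallel to EG: direction (1/6, -1/3); meets WX at V = (2/3, 2/3)
V = W + t·(X−W) with t = -1/2

t = -1/2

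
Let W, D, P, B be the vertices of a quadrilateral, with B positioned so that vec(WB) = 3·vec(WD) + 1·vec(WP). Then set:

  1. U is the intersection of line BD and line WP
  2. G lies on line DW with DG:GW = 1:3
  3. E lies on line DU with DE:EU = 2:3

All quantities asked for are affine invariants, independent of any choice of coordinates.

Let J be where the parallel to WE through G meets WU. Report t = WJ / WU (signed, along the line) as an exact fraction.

Assign W = (0, 0), D = (1, 0), P = (0, 1), B = (3, 1) — the answer is frame-independent, so this choice is without loss of generality.
1. U is the intersection of line BD and line WP ⇒ U = (0, -1/2)
2. G lies on line DW with DG:GW = 1:3 ⇒ G = (3/4, 0)
3. E lies on line DU with DE:EU = 2:3 ⇒ E = (3/5, -1/5)
through G parallel to WE: direction (3/5, -1/5); meets WU at J = (0, 1/4)
J = W + t·(U−W) with t = -1/2

t = -1/2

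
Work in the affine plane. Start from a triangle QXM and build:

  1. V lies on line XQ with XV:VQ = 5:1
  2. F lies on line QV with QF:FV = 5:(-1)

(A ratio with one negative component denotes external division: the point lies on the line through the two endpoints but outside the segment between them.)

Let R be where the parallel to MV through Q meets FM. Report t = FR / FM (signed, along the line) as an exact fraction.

t = 5

Work in coordinates with Q = (0, 0), X = (1, 0), M = (0, 1).
1. V lies on line XQ with XV:VQ = 5:1 ⇒ V = (1/6, 0)
2. F lies on line QV with QF:FV = 5:(-1) ⇒ F = (5/24, 0)
through Q parallel to MV: direction (1/6, -1); meets FM at R = (-5/6, 5)
R = F + t·(M−F) with t = 5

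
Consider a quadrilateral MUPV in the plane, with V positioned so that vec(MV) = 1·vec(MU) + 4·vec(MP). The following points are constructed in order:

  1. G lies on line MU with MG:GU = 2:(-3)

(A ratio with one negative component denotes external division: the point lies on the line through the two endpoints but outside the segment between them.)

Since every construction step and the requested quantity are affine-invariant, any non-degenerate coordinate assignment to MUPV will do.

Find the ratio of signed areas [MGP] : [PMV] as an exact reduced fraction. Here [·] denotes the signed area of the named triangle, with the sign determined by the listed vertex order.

[MGP]:[PMV] = -2

Assign M = (0, 0), U = (1, 0), P = (0, 1), V = (1, 4) — the answer is frame-independent, so this choice is without loss of generality.
1. G lies on line MU with MG:GU = 2:(-3) ⇒ G = (-2, 0)
2·[MGP] = -2, 2·[PMV] = 1
[MGP]:[PMV] = -2:1 = -2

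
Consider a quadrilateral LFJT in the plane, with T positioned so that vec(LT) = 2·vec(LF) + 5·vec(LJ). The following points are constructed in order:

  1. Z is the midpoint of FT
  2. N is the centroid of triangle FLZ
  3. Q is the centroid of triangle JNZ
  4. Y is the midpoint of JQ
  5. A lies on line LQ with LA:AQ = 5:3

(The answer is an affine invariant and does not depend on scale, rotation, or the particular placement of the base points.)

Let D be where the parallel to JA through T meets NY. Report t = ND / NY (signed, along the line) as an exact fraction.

t = 44/3

Set L = (0, 0), F = (1, 0), J = (0, 1), T = (2, 5); any affine frame gives the same invariant.
1. Z is the midpoint of FT ⇒ Z = (3/2, 5/2)
2. N is the centroid of triangle FLZ ⇒ N = (5/6, 5/6)
3. Q is the centroid of triangle JNZ ⇒ Q = (7/9, 13/9)
4. Y is the midpoint of JQ ⇒ Y = (7/18, 11/9)
5. A lies on line LQ with LA:AQ = 5:3 ⇒ A = (35/72, 65/72)
through T parallel to JA: direction (35/72, -7/72); meets NY at D = (-307/54, 353/54)
D = N + t·(Y−N) with t = 44/3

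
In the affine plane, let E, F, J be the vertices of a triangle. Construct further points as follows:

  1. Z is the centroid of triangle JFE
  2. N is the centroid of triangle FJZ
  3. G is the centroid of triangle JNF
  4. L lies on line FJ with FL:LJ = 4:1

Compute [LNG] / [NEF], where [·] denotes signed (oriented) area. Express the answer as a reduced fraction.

Choose coordinates E = (0, 0), F = (1, 0), J = (0, 1).
1. Z is the centroid of triangle JFE ⇒ Z = (1/3, 1/3)
2. N is the centroid of triangle FJZ ⇒ N = (4/9, 4/9)
3. G is the centroid of triangle JNF ⇒ G = (13/27, 13/27)
4. L lies on line FJ with FL:LJ = 4:1 ⇒ L = (1/5, 4/5)
2·[LNG] = 1/45, 2·[NEF] = 4/9
[LNG]:[NEF] = 1/45:4/9 = 1/20

[LNG]:[NEF] = 1/20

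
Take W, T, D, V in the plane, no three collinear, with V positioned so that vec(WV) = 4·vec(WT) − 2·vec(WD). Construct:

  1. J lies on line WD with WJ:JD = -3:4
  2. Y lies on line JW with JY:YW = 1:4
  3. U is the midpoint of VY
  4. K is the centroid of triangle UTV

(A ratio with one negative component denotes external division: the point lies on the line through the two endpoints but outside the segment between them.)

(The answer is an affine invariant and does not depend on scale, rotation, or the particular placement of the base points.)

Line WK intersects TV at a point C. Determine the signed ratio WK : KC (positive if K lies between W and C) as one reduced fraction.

WK:KC = 7/23

Work in coordinates with W = (0, 0), T = (1, 0), D = (0, 1), V = (4, -2).
1. J lies on line WD with WJ:JD = -3:4 ⇒ J = (0, -3)
2. Y lies on line JW with JY:YW = 1:4 ⇒ Y = (0, -12/5)
3. U is the midpoint of VY ⇒ U = (2, -11/5)
4. K is the centroid of triangle UTV ⇒ K = (7/3, -7/5)
line WK meets TV at C = (10, -6)
K = W + t·(C−W) with t = 7/30, so WK:KC = 7/30:23/30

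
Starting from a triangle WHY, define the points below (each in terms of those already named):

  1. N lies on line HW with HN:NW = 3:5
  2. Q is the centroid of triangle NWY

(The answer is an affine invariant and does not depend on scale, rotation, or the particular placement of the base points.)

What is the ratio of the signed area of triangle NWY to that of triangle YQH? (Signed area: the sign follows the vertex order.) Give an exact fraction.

Set W = (0, 0), H = (1, 0), Y = (0, 1); any affine frame gives the same invariant.
1. N lies on line HW with HN:NW = 3:5 ⇒ N = (5/8, 0)
2. Q is the centroid of triangle NWY ⇒ Q = (5/24, 1/3)
2·[NWY] = -5/8, 2·[YQH] = 11/24
[NWY]:[YQH] = -5/8:11/24 = -15/11

[NWY]:[YQH] = -15/11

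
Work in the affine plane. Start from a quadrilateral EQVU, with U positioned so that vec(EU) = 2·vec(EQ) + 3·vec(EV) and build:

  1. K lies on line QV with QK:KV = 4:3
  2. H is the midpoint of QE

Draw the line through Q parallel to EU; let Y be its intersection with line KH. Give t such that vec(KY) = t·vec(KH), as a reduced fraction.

Choose coordinates E = (0, 0), Q = (1, 0), V = (0, 1), U = (2, 3).
1. K lies on line QV with QK:KV = 4:3 ⇒ K = (3/7, 4/7)
2. H is the midpoint of QE ⇒ H = (1/2, 0)
through Q parallel to EU: direction (2, 3); meets KH at Y = (11/19, -12/19)
Y = K + t·(H−K) with t = 40/19

t = 40/19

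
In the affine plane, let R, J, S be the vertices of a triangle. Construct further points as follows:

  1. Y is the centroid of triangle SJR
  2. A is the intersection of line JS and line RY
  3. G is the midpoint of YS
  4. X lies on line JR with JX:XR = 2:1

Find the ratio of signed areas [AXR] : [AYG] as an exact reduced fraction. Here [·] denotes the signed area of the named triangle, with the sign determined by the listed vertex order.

Work in coordinates with R = (0, 0), J = (1, 0), S = (0, 1).
1. Y is the centroid of triangle SJR ⇒ Y = (1/3, 1/3)
2. A is the intersection of line JS and line RY ⇒ A = (1/2, 1/2)
3. G is the midpoint of YS ⇒ G = (1/6, 2/3)
4. X lies on line JR with JX:XR = 2:1 ⇒ X = (1/3, 0)
2·[AXR] = -1/6, 2·[AYG] = -1/12
[AXR]:[AYG] = -1/6:-1/12 = 2

[AXR]:[AYG] = 2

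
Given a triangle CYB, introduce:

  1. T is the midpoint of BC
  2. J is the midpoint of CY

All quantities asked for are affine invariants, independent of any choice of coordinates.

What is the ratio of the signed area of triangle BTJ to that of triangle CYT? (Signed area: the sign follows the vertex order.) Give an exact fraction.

Set C = (0, 0), Y = (1, 0), B = (0, 1); any affine frame gives the same invariant.
1. T is the midpoint of BC ⇒ T = (0, 1/2)
2. J is the midpoint of CY ⇒ J = (1/2, 0)
2·[BTJ] = 1/4, 2·[CYT] = 1/2
[BTJ]:[CYT] = 1/4:1/2 = 1/2

[BTJ]:[CYT] = 1/2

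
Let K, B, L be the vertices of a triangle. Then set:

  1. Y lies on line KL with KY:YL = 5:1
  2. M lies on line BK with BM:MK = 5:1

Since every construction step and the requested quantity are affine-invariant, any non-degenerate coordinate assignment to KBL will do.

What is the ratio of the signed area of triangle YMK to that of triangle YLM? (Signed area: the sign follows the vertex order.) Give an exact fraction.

Assign K = (0, 0), B = (1, 0), L = (0, 1) — the answer is frame-independent, so this choice is without loss of generality.
1. Y lies on line KL with KY:YL = 5:1 ⇒ Y = (0, 5/6)
2. M lies on line BK with BM:MK = 5:1 ⇒ M = (1/6, 0)
2·[YMK] = -5/36, 2·[YLM] = -1/36
[YMK]:[YLM] = -5/36:-1/36 = 5

[YMK]:[YLM] = 5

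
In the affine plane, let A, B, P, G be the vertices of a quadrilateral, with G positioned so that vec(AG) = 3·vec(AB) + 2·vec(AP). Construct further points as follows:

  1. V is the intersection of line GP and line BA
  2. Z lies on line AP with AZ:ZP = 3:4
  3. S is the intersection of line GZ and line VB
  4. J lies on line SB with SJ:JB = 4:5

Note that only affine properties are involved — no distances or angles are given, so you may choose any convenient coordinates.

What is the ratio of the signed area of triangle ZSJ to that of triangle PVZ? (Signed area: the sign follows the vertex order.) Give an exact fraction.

Set A = (0, 0), B = (1, 0), P = (0, 1), G = (3, 2); any affine frame gives the same invariant.
1. V is the intersection of line GP and line BA ⇒ V = (-3, 0)
2. Z lies on line AP with AZ:ZP = 3:4 ⇒ Z = (0, 3/7)
3. S is the intersection of line GZ and line VB ⇒ S = (-9/11, 0)
4. J lies on line SB with SJ:JB = 4:5 ⇒ J = (-1/99, 0)
2·[ZSJ] = 80/231, 2·[PVZ] = 12/7
[ZSJ]:[PVZ] = 80/231:12/7 = 20/99

[ZSJ]:[PVZ] = 20/99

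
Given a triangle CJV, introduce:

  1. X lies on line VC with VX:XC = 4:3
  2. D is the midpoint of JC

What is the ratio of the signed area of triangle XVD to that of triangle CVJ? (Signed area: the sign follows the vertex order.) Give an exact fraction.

Choose coordinates C = (0, 0), J = (1, 0), V = (0, 1).
1. X lies on line VC with VX:XC = 4:3 ⇒ X = (0, 3/7)
2. D is the midpoint of JC ⇒ D = (1/2, 0)
2·[XVD] = -2/7, 2·[CVJ] = -1
[XVD]:[CVJ] = -2/7:-1 = 2/7

[XVD]:[CVJ] = 2/7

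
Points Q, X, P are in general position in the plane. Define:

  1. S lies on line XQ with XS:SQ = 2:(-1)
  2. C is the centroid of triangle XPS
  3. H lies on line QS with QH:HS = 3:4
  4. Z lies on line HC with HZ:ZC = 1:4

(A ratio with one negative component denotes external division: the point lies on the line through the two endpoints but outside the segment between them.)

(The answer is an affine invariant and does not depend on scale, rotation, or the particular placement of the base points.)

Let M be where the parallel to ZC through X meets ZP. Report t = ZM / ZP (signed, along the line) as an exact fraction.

Work in coordinates with Q = (0, 0), X = (1, 0), P = (0, 1).
1. S lies on line XQ with XS:SQ = 2:(-1) ⇒ S = (-1, 0)
2. C is the centroid of triangle XPS ⇒ C = (0, 1/3)
3. H lies on line QS with QH:HS = 3:4 ⇒ H = (-3/7, 0)
4. Z lies on line HC with HZ:ZC = 1:4 ⇒ Z = (-12/35, 1/15)
through X parallel to ZC: direction (12/35, 4/15); meets ZP at M = (-32/35, -67/45)
M = Z + t·(P−Z) with t = -5/3

t = -5/3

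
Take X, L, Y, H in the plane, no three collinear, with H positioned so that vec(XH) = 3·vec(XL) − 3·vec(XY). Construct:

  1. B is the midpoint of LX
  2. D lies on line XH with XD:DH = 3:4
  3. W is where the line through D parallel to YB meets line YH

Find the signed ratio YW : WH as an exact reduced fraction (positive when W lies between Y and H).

Set X = (0, 0), L = (1, 0), Y = (0, 1), H = (3, -3); any affine frame gives the same invariant.
1. B is the midpoint of LX ⇒ B = (1/2, 0)
2. D lies on line XH with XD:DH = 3:4 ⇒ D = (9/7, -9/7)
3. W is where the line through D parallel to YB meets line YH ⇒ W = (3/7, 3/7)
W = Y + t·(H−Y) with t = 1/7, so YW:WH = t:(1−t) = 1/7:6/7

YW:WH = 1/6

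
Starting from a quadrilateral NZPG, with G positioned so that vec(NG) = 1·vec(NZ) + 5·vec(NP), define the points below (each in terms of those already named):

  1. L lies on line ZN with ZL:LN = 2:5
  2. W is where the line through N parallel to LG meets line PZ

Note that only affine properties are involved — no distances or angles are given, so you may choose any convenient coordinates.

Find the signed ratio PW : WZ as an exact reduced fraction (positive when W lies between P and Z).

Set N = (0, 0), Z = (1, 0), P = (0, 1), G = (1, 5); any affine frame gives the same invariant.
1. L lies on line ZN with ZL:LN = 2:5 ⇒ L = (5/7, 0)
2. W is where the line through N parallel to LG meets line PZ ⇒ W = (2/37, 35/37)
W = P + t·(Z−P) with t = 2/37, so PW:WZ = t:(1−t) = 2/37:35/37

PW:WZ = 2/35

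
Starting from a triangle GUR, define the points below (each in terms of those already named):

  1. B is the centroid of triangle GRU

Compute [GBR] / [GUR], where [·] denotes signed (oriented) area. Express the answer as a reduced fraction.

[GBR]:[GUR] = 1/3

Assign G = (0, 0), U = (1, 0), R = (0, 1) — the answer is frame-independent, so this choice is without loss of generality.
1. B is the centroid of triangle GRU ⇒ B = (1/3, 1/3)
2·[GBR] = 1/3, 2·[GUR] = 1
[GBR]:[GUR] = 1/3:1 = 1/3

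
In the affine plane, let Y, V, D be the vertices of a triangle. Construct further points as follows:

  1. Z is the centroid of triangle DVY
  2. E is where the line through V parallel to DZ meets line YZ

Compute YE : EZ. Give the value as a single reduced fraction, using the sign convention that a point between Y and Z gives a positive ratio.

Assign Y = (0, 0), V = (1, 0), D = (0, 1) — the answer is frame-independent, so this choice is without loss of generality.
1. Z is the centroid of triangle DVY ⇒ Z = (1/3, 1/3)
2. E is where the line through V parallel to DZ meets line YZ ⇒ E = (2/3, 2/3)
E = Y + t·(Z−Y) with t = 2, so YE:EZ = t:(1−t) = 2:-1

YE:EZ = -2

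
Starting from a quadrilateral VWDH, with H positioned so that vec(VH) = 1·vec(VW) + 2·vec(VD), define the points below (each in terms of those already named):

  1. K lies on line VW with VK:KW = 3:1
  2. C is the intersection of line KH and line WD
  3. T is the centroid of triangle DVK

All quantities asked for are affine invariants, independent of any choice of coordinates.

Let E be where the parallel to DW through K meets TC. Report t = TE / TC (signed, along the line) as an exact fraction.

Set V = (0, 0), W = (1, 0), D = (0, 1), H = (1, 2); any affine frame gives the same invariant.
1. K lies on line VW with VK:KW = 3:1 ⇒ K = (3/4, 0)
2. C is the intersection of line KH and line WD ⇒ C = (7/9, 2/9)
3. T is the centroid of triangle DVK ⇒ T = (1/4, 1/3)
through K parallel to DW: direction (1, -1); meets TC at E = (83/180, 13/45)
E = T + t·(C−T) with t = 2/5

t = 2/5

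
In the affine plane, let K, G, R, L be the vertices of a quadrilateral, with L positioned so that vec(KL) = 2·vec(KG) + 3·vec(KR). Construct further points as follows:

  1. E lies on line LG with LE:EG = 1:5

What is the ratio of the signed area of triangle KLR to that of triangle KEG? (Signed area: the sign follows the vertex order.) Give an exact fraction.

[KLR]:[KEG] = -4/5

Set K = (0, 0), G = (1, 0), R = (0, 1), L = (2, 3); any affine frame gives the same invariant.
1. E lies on line LG with LE:EG = 1:5 ⇒ E = (11/6, 5/2)
2·[KLR] = 2, 2·[KEG] = -5/2
[KLR]:[KEG] = 2:-5/2 = -4/5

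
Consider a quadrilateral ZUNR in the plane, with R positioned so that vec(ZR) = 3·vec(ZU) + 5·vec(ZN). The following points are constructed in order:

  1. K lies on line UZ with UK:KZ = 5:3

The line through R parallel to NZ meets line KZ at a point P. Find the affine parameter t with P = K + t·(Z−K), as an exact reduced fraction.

t = -7

Set Z = (0, 0), U = (1, 0), N = (0, 1), R = (3, 5); any affine frame gives the same invariant.
1. K lies on line UZ with UK:KZ = 5:3 ⇒ K = (3/8, 0)
through R parallel to NZ: direction (0, -1); meets KZ at P = (3, 0)
P = K + t·(Z−K) with t = -7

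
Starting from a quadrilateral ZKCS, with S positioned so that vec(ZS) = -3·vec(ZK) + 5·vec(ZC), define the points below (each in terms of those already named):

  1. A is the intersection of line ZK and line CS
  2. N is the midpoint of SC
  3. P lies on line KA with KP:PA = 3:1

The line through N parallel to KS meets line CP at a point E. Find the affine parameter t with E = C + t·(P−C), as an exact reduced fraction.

Assign Z = (0, 0), K = (1, 0), C = (0, 1), S = (-3, 5) — the answer is frame-independent, so this choice is without loss of generality.
1. A is the intersection of line ZK and line CS ⇒ A = (3/4, 0)
2. N is the midpoint of SC ⇒ N = (-3/2, 3)
3. P lies on line KA with KP:PA = 3:1 ⇒ P = (13/16, 0)
through N parallel to KS: direction (-4, 5); meets CP at E = (13/2, -7)
E = C + t·(P−C) with t = 8

t = 8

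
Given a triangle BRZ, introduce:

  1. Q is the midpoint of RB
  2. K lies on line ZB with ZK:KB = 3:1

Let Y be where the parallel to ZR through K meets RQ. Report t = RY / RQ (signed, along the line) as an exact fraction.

Choose coordinates B = (0, 0), R = (1, 0), Z = (0, 1).
1. Q is the midpoint of RB ⇒ Q = (1/2, 0)
2. K lies on line ZB with ZK:KB = 3:1 ⇒ K = (0, 1/4)
through K parallel to ZR: direction (1, -1); meets RQ at Y = (1/4, 0)
Y = R + t·(Q−R) with t = 3/2

t = 3/2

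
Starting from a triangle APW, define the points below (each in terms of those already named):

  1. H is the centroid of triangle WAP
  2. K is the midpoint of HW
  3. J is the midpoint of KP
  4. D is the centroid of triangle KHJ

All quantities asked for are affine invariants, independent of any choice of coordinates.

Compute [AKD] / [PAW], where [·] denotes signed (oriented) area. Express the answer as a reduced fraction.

Assign A = (0, 0), P = (1, 0), W = (0, 1) — the answer is frame-independent, so this choice is without loss of generality.
1. H is the centroid of triangle WAP ⇒ H = (1/3, 1/3)
2. K is the midpoint of HW ⇒ K = (1/6, 2/3)
3. J is the midpoint of KP ⇒ J = (7/12, 1/3)
4. D is the centroid of triangle KHJ ⇒ D = (13/36, 4/9)
2·[AKD] = -1/6, 2·[PAW] = -1
[AKD]:[PAW] = -1/6:-1 = 1/6

[AKD]:[PAW] = 1/6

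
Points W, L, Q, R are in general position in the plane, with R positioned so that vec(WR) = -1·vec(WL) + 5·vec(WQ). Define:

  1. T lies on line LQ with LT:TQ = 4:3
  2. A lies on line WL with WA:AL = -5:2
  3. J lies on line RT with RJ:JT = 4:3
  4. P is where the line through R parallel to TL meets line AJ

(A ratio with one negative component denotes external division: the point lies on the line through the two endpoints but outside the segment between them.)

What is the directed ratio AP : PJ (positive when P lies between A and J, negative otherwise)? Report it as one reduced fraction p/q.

Work in coordinates with W = (0, 0), L = (1, 0), Q = (0, 1), R = (-1, 5).
1. T lies on line LQ with LT:TQ = 4:3 ⇒ T = (3/7, 4/7)
2. A lies on line WL with WA:AL = -5:2 ⇒ A = (5/3, 0)
3. J lies on line RT with RJ:JT = 4:3 ⇒ J = (-9/49, 121/49)
4. P is where the line through R parallel to TL meets line AJ ⇒ P = (-69/13, 121/13)
P = A + t·(J−A) with t = 49/13, so AP:PJ = t:(1−t) = 49/13:-36/13

AP:PJ = -49/36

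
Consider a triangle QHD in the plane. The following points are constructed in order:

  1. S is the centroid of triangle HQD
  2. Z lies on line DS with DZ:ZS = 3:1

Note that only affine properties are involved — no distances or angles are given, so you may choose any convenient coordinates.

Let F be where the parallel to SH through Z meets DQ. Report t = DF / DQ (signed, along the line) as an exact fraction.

t = 3/8

Assign Q = (0, 0), H = (1, 0), D = (0, 1) — the answer is frame-independent, so this choice is without loss of generality.
1. S is the centroid of triangle HQD ⇒ S = (1/3, 1/3)
2. Z lies on line DS with DZ:ZS = 3:1 ⇒ Z = (1/4, 1/2)
through Z parallel to SH: direction (2/3, -1/3); meets DQ at F = (0, 5/8)
F = D + t·(Q−D) with t = 3/8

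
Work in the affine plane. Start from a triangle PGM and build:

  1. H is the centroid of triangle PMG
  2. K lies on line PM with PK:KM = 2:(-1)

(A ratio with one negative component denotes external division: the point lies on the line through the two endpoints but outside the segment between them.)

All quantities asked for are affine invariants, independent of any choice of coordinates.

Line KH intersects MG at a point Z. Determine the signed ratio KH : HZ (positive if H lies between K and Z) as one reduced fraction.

Choose coordinates P = (0, 0), G = (1, 0), M = (0, 1).
1. H is the centroid of triangle PMG ⇒ H = (1/3, 1/3)
2. K lies on line PM with PK:KM = 2:(-1) ⇒ K = (0, 2)
line KH meets MG at Z = (1/4, 3/4)
H = K + t·(Z−K) with t = 4/3, so KH:HZ = 4/3:-1/3

KH:HZ = -4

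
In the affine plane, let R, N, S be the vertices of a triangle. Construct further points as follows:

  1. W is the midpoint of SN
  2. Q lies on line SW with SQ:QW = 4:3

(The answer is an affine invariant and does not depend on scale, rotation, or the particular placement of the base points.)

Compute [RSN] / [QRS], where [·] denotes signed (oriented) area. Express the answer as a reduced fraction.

Set R = (0, 0), N = (1, 0), S = (0, 1); any affine frame gives the same invariant.
1. W is the midpoint of SN ⇒ W = (1/2, 1/2)
2. Q lies on line SW with SQ:QW = 4:3 ⇒ Q = (2/7, 5/7)
2·[RSN] = -1, 2·[QRS] = -2/7
[RSN]:[QRS] = -1:-2/7 = 7/2

[RSN]:[QRS] = 7/2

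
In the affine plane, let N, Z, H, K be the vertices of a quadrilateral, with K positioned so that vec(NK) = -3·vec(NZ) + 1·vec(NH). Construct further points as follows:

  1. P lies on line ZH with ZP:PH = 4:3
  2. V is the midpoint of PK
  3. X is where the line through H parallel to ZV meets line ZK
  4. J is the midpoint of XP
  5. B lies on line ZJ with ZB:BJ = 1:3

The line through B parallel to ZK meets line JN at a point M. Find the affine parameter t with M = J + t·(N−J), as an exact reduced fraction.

t = 9/26

Choose coordinates N = (0, 0), Z = (1, 0), H = (0, 1), K = (-3, 1).
1. P lies on line ZH with ZP:PH = 4:3 ⇒ P = (3/7, 4/7)
2. V is the midpoint of PK ⇒ V = (-9/7, 11/14)
3. X is where the line through H parallel to ZV meets line ZK ⇒ X = (8, -7/4)
4. J is the midpoint of XP ⇒ J = (59/14, -33/56)
5. B lies on line ZJ with ZB:BJ = 1:3 ⇒ B = (101/56, -33/224)
through B parallel to ZK: direction (-4, 1); meets JN at M = (1003/364, -561/1456)
M = J + t·(N−J) with t = 9/26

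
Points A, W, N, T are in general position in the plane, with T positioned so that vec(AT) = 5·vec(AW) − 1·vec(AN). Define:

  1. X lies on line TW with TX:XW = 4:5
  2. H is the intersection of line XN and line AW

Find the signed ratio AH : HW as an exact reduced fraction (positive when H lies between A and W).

Assign A = (0, 0), W = (1, 0), N = (0, 1), T = (5, -1) — the answer is frame-independent, so this choice is without loss of generality.
1. X lies on line TW with TX:XW = 4:5 ⇒ X = (29/9, -5/9)
2. H is the intersection of line XN and line AW ⇒ H = (29/14, 0)
H = A + t·(W−A) with t = 29/14, so AH:HW = t:(1−t) = 29/14:-15/14

AH:HW = -29/15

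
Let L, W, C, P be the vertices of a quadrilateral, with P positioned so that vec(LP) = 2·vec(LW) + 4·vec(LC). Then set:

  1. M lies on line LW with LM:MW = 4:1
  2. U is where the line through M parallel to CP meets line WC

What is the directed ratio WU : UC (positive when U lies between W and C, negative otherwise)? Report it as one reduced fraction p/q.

Choose coordinates L = (0, 0), W = (1, 0), C = (0, 1), P = (2, 4).
1. M lies on line LW with LM:MW = 4:1 ⇒ M = (4/5, 0)
2. U is where the line through M parallel to CP meets line WC ⇒ U = (22/25, 3/25)
U = W + t·(C−W) with t = 3/25, so WU:UC = t:(1−t) = 3/25:22/25

WU:UC = 3/22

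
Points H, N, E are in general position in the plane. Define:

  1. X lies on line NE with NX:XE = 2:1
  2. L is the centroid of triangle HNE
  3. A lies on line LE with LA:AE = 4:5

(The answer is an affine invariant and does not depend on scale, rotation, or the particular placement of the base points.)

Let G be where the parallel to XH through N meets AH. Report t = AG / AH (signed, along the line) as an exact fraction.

t = 61/7

Work in coordinates with H = (0, 0), N = (1, 0), E = (0, 1).
1. X lies on line NE with NX:XE = 2:1 ⇒ X = (1/3, 2/3)
2. L is the centroid of triangle HNE ⇒ L = (1/3, 1/3)
3. A lies on line LE with LA:AE = 4:5 ⇒ A = (5/27, 17/27)
through N parallel to XH: direction (-1/3, -2/3); meets AH at G = (-10/7, -34/7)
G = A + t·(H−A) with t = 61/7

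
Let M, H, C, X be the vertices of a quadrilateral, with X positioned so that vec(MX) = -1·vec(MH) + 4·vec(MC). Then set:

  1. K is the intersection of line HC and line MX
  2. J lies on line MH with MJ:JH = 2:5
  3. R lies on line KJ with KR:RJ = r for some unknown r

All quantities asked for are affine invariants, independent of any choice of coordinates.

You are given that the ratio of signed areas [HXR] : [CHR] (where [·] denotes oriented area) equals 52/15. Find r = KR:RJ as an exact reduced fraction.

Set M = (0, 0), H = (1, 0), C = (0, 1), X = (-1, 4); any affine frame gives the same invariant.
1. K is the intersection of line HC and line MX ⇒ K = (-1/3, 4/3)
2. J lies on line MH with MJ:JH = 2:5 ⇒ J = (2/7, 0)
3. With KR:RJ = r, write λ = r/(r+1) so R = K + λ·(J−K); R is affine-linear in λ
Every point depending on R is an affine combination of R and λ-independent points, so each such coordinate is linear in λ; the λ² term in each signed area is a multiple of (J−K)×(J−K) = 0, so 2·[HXR] and 2·[CHR] are each linear in λ. Evaluating at λ=0 and λ=1:
  2·[HXR] = 4/21·λ + 8/3,   2·[CHR] = -5/7·λ
So [HXR]:[CHR] = (4/21·λ + 8/3) / (-5/7·λ). Setting this equal to 52/15:
  4/21·λ + 8/3 = 52/15·(-5/7·λ)  ⇒  λ = -1
Then r = λ/(1−λ) = (-1)/(2) = -1/2. Check: with r = -1/2, R = (-20/21, 8/3) and [HXR]:[CHR] = 52/15 as required.

r = -1/2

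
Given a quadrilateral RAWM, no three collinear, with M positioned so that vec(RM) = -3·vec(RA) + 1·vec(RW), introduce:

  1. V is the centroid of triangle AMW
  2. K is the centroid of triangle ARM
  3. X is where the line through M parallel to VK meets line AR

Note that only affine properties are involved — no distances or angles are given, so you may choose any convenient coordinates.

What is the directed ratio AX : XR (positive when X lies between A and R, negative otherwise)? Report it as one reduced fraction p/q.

AX:XR = -4/3

Set R = (0, 0), A = (1, 0), W = (0, 1), M = (-3, 1); any affine frame gives the same invariant.
1. V is the centroid of triangle AMW ⇒ V = (-2/3, 2/3)
2. K is the centroid of triangle ARM ⇒ K = (-2/3, 1/3)
3. X is where the line through M parallel to VK meets line AR ⇒ X = (-3, 0)
X = A + t·(R−A) with t = 4, so AX:XR = t:(1−t) = 4:-3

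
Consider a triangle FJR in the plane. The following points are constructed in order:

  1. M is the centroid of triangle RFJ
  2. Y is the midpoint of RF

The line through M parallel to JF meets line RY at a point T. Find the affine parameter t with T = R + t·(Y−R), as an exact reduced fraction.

t = 4/3

Assign F = (0, 0), J = (1, 0), R = (0, 1) — the answer is frame-independent, so this choice is without loss of generality.
1. M is the centroid of triangle RFJ ⇒ M = (1/3, 1/3)
2. Y is the midpoint of RF ⇒ Y = (0, 1/2)
through M parallel to JF: direction (-1, 0); meets RY at T = (0, 1/3)
T = R + t·(Y−R) with t = 4/3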